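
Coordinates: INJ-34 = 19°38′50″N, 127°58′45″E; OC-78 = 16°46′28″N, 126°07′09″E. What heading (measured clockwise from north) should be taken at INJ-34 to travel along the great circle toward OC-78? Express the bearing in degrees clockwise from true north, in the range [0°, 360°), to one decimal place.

INJ-34: φ = +19.64722°, λ = +127.97917°
OC-78: φ = +16.77444°, λ = +126.11917°
Δλ = -1.8600°
y = sin Δλ · cos φ₂ = -0.031076
x = cos φ₁ sin φ₂ − sin φ₁ cos φ₂ cos Δλ = -0.049949
θ = atan2(y, x) = -148.1117° → 211.8883° (mod 360°)

211.9°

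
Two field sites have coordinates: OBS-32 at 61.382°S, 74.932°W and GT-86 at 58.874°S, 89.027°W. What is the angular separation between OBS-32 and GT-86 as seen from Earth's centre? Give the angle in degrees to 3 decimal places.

7.437°

Δφ = 2.5080°,  Δλ = -14.0950°
a = sin²(Δφ/2) + cos φ₁ cos φ₂ sin²(Δλ/2) = 0.004206
c = 2·arcsin(√a) = 0.129798 rad = 7.4369°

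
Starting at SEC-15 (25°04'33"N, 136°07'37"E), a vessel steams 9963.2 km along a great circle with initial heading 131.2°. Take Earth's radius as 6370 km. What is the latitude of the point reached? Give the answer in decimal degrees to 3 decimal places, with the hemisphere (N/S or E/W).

36.423°S

SEC-15: φ = +25.07583°, λ = +136.12694°
δ = d/R = 9963.2/6370 = 1.564082 rad
φ₂ = arcsin(sin φ₁ cos δ + cos φ₁ sin δ cos θ)
   = arcsin(0.42382·0.00671 + 0.90575·0.99998·-0.65869) = -36.42337°
λ₂ = λ₁ + atan2(sin θ sin δ cos φ₁, cos δ − sin φ₁ sin φ₂) = -154.63514°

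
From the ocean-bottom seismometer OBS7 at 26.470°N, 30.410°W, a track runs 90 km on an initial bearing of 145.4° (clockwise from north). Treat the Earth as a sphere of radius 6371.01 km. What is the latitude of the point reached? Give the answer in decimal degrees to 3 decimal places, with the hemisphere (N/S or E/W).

δ = d/R = 90/6371.01 = 0.014126 rad
φ₂ = arcsin(sin φ₁ cos δ + cos φ₁ sin δ cos θ)
   = arcsin(0.44573·0.99990 + 0.89517·0.01413·-0.82314) = 25.80286°
λ₂ = λ₁ + atan2(sin θ sin δ cos φ₁, cos δ − sin φ₁ sin φ₂) = -29.89951°

25.803°N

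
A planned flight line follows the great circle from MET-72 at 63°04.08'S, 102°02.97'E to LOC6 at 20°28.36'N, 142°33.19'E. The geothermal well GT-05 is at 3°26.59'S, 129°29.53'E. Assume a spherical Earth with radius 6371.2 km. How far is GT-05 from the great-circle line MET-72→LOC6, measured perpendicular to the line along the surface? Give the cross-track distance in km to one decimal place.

631.7 km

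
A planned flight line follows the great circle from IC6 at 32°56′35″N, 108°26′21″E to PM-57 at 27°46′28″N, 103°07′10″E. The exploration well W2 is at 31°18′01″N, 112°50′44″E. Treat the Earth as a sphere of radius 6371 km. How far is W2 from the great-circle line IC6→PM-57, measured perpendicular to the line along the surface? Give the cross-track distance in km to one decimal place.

424.8 km

IC6: φ = +32.94306°, λ = +108.43917°
PM-57: φ = +27.77444°, λ = +103.11944°
W2: φ = +31.30028°, λ = +112.84556°
δ₁₃ = central angle IC6→W2 = 0.071156 rad  (haversine)
θ₁₃ = bearing IC6→W2 = 112.576°,  θ₁₂ = bearing IC6→PM-57 = 222.985°
dₓₜ = R·arcsin(sin δ₁₃ · sin(θ₁₃ − θ₁₂)) = 6371·arcsin(0.07110·sin(-110.409°)) = -424.835 km
|dₓₜ| = 424.835 km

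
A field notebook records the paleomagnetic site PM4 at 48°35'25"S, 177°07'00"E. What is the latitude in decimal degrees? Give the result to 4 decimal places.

48° + 35′/60 + 25″/3600 = 48 + 0.58333 + 0.00694 = 48.5903°

48.5903°S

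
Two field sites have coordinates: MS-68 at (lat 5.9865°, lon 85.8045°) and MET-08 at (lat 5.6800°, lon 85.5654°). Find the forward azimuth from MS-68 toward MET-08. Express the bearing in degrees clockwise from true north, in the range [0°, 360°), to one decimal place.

217.8°

Δλ = -0.2391°
y = sin Δλ · cos φ₂ = -0.004153
x = cos φ₁ sin φ₂ − sin φ₁ cos φ₂ cos Δλ = -0.005349
θ = atan2(y, x) = -142.1742° → 217.8258° (mod 360°)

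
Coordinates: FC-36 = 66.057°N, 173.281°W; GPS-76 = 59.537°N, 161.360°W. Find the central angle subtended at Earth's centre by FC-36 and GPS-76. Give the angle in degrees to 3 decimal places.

8.469°

Δφ = -6.5200°,  Δλ = 11.9210°
a = sin²(Δφ/2) + cos φ₁ cos φ₂ sin²(Δλ/2) = 0.005453
c = 2·arcsin(√a) = 0.147817 rad = 8.4693°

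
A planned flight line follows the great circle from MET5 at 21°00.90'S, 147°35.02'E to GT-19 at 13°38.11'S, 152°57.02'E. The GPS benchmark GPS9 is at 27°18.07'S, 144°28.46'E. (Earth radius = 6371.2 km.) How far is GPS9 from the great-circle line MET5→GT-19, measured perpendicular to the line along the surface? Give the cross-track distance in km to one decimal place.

158.3 km

MET5: φ = -21.01500°, λ = +147.58367°
GT-19: φ = -13.63517°, λ = +152.95033°
GPS9: φ = -27.30117°, λ = +144.47433°
δ₁₃ = central angle MET5→GPS9 = 0.120353 rad  (haversine)
θ₁₃ = bearing MET5→GPS9 = 203.669°,  θ₁₂ = bearing MET5→GT-19 = 35.608°
dₓₜ = R·arcsin(sin δ₁₃ · sin(θ₁₃ − θ₁₂)) = 6371.2·arcsin(0.12006·sin(168.061°)) = 158.267 km
|dₓₜ| = 158.267 km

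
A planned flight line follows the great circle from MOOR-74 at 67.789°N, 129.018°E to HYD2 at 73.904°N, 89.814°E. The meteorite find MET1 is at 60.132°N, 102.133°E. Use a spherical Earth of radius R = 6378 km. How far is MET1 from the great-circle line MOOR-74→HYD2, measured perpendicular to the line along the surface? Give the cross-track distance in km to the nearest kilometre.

1381 km

δ₁₃ = central angle MOOR-74→MET1 = 0.242519 rad  (haversine)
θ₁₃ = bearing MOOR-74→MET1 = 249.676°,  θ₁₂ = bearing MOOR-74→HYD2 = 313.154°
dₓₜ = R·arcsin(sin δ₁₃ · sin(θ₁₃ − θ₁₂)) = 6378·arcsin(0.24015·sin(-63.478°)) = -1381.254 km
|dₓₜ| = 1381.254 km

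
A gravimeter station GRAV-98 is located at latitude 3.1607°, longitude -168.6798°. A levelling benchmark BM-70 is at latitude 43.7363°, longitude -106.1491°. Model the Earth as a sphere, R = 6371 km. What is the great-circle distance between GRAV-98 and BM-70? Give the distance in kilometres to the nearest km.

7587 km

Δφ = 40.5756°,  Δλ = 62.5307°
a = sin²(Δφ/2) + cos φ₁ cos φ₂ sin²(Δλ/2) = 0.314553
c = 2·arcsin(√a) = 1.190824 rad = 68.2292°
d = R·c = 6371 × 1.190824 = 7586.7 km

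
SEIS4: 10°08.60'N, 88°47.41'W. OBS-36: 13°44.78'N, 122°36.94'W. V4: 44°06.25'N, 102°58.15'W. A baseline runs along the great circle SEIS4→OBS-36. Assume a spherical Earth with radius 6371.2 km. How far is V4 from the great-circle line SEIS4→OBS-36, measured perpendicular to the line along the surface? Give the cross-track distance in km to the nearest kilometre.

3522 km

SEIS4: φ = +10.14333°, λ = -88.79017°
OBS-36: φ = +13.74633°, λ = -122.61567°
V4: φ = +44.10417°, λ = -102.96917°
δ₁₃ = central angle SEIS4→V4 = 0.630241 rad  (haversine)
θ₁₃ = bearing SEIS4→V4 = 342.635°,  θ₁₂ = bearing SEIS4→OBS-36 = 279.635°
dₓₜ = R·arcsin(sin δ₁₃ · sin(θ₁₃ − θ₁₂)) = 6371.2·arcsin(0.58934·sin(63.000°)) = 3522.235 km
|dₓₜ| = 3522.235 km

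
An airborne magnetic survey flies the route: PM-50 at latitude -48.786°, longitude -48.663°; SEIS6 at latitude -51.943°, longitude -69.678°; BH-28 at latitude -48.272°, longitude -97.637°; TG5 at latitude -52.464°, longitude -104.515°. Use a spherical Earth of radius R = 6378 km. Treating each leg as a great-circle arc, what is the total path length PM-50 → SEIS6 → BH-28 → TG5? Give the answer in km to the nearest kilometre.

PM-50→SEIS6: c = 0.239455 rad, d = 1527.25 km
SEIS6→BH-28: c = 0.317372 rad, d = 2024.20 km
BH-28→TG5: c = 0.105820 rad, d = 674.92 km
Total = 1527.25 + 2024.20 + 674.92 = 4226.36 km

4226 km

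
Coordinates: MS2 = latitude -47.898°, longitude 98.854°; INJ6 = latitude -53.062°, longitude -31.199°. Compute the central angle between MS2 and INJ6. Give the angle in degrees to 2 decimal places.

Δφ = -5.1640°,  Δλ = -130.0530°
a = sin²(Δφ/2) + cos φ₁ cos φ₂ sin²(Δλ/2) = 0.333119
c = 2·arcsin(√a) = 1.230504 rad = 70.5027°

70.50°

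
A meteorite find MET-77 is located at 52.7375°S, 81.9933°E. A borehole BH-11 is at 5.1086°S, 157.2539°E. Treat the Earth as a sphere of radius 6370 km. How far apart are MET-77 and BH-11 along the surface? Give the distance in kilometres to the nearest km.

8565 km

Δφ = 47.6289°,  Δλ = 75.2606°
a = sin²(Δφ/2) + cos φ₁ cos φ₂ sin²(Δλ/2) = 0.387850
c = 2·arcsin(√a) = 1.344571 rad = 77.0383°
d = R·c = 6370 × 1.344571 = 8564.9 km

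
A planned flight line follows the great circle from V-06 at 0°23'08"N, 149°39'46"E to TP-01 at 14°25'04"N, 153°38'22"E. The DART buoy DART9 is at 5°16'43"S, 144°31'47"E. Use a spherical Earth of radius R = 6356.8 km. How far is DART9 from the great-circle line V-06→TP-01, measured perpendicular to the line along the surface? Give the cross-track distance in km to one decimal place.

378.6 km

V-06: φ = +0.38556°, λ = +149.66278°
TP-01: φ = +14.41778°, λ = +153.63944°
DART9: φ = -5.27861°, λ = +144.52972°
δ₁₃ = central angle V-06→DART9 = 0.133334 rad  (haversine)
θ₁₃ = bearing V-06→DART9 = 222.079°,  θ₁₂ = bearing V-06→TP-01 = 15.482°
dₓₜ = R·arcsin(sin δ₁₃ · sin(θ₁₃ − θ₁₂)) = 6356.8·arcsin(0.13294·sin(206.596°)) = -378.564 km
|dₓₜ| = 378.564 km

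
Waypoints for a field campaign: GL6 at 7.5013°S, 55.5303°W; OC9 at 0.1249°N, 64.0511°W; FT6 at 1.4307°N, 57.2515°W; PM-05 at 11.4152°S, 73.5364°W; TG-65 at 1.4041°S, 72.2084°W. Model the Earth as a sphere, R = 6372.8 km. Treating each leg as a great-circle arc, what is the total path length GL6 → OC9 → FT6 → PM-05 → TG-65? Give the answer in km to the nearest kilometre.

GL6→OC9: c = 0.199269 rad, d = 1269.90 km
OC9→FT6: c = 0.120831 rad, d = 770.03 km
FT6→PM-05: c = 0.360681 rad, d = 2298.55 km
PM-05→TG-65: c = 0.176234 rad, d = 1123.11 km
Total = 1269.90 + 770.03 + 2298.55 + 1123.11 = 5461.58 km

5462 km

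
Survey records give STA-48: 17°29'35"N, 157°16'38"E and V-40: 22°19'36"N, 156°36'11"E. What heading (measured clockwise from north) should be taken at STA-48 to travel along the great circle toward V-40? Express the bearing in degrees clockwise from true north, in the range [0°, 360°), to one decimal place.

STA-48: φ = +17.49306°, λ = +157.27722°
V-40: φ = +22.32667°, λ = +156.60306°
Δλ = -0.6742°
y = sin Δλ · cos φ₂ = -0.010884
x = cos φ₁ sin φ₂ − sin φ₁ cos φ₂ cos Δλ = 0.084282
θ = atan2(y, x) = -7.3584° → 352.6416° (mod 360°)

352.6°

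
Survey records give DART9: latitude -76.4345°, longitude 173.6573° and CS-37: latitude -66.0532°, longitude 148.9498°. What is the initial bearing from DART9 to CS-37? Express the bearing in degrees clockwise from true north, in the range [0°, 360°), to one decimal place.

310.3°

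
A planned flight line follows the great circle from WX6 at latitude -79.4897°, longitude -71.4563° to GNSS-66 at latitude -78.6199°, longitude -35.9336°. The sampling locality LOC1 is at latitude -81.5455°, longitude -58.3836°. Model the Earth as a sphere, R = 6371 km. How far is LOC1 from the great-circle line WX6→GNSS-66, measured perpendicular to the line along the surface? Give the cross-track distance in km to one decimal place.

δ₁₃ = central angle WX6→LOC1 = 0.051749 rad  (haversine)
θ₁₃ = bearing WX6→LOC1 = 139.991°,  θ₁₂ = bearing WX6→GNSS-66 = 100.345°
dₓₜ = R·arcsin(sin δ₁₃ · sin(θ₁₃ − θ₁₂)) = 6371·arcsin(0.05173·sin(39.646°)) = 210.304 km
|dₓₜ| = 210.304 km

210.3 km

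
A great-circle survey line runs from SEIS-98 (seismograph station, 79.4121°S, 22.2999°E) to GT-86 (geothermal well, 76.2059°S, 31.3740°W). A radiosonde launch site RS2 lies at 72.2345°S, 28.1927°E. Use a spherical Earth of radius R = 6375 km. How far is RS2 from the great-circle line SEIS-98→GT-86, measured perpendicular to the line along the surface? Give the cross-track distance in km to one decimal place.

δ₁₃ = central angle SEIS-98→RS2 = 0.127622 rad  (haversine)
θ₁₃ = bearing SEIS-98→RS2 = 14.248°,  θ₁₂ = bearing SEIS-98→GT-86 = 258.350°
dₓₜ = R·arcsin(sin δ₁₃ · sin(θ₁₃ − θ₁₂)) = 6375·arcsin(0.12728·sin(-244.102°)) = 731.500 km
|dₓₜ| = 731.500 km

731.5 km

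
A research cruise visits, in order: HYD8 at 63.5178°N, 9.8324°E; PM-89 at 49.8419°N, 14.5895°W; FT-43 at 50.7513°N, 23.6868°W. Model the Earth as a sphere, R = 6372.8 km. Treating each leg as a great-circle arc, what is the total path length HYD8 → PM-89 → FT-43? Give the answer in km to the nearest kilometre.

HYD8→PM-89: c = 0.330383 rad, d = 2105.46 km
PM-89→FT-43: c = 0.102596 rad, d = 653.82 km
Total = 2105.46 + 653.82 = 2759.29 km

2759 km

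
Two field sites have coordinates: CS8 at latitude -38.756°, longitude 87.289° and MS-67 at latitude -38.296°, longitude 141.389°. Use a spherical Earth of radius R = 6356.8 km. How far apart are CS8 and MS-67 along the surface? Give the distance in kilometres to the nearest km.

Δφ = 0.4600°,  Δλ = 54.1000°
a = sin²(Δφ/2) + cos φ₁ cos φ₂ sin²(Δλ/2) = 0.126590
c = 2·arcsin(√a) = 0.727528 rad = 41.6843°
d = R·c = 6356.8 × 0.727528 = 4624.8 km

4625 km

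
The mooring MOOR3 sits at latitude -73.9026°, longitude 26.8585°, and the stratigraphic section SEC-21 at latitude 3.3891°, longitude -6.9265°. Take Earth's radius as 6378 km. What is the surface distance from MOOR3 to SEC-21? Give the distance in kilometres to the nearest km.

Δφ = 77.2917°,  Δλ = -33.7850°
a = sin²(Δφ/2) + cos φ₁ cos φ₂ sin²(Δλ/2) = 0.413377
c = 2·arcsin(√a) = 1.396671 rad = 80.0234°
d = R·c = 6378 × 1.396671 = 8908.0 km

8908 km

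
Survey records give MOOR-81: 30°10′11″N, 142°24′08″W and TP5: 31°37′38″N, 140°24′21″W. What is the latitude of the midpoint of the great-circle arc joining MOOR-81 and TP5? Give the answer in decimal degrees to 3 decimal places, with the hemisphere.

30.902°N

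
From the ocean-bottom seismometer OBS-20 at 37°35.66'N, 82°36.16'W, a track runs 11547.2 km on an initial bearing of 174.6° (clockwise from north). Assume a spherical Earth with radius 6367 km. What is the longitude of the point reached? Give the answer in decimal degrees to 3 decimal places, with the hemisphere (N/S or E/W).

69.709°W

OBS-20: φ = +37.59433°, λ = -82.60267°
δ = d/R = 11547.2/6367 = 1.813601 rad
φ₂ = arcsin(sin φ₁ cos δ + cos φ₁ sin δ cos θ)
   = arcsin(0.61007·-0.24043 + 0.79235·0.97067·-0.99556) = -65.83510°
λ₂ = λ₁ + atan2(sin θ sin δ cos φ₁, cos δ − sin φ₁ sin φ₂) = -69.70880°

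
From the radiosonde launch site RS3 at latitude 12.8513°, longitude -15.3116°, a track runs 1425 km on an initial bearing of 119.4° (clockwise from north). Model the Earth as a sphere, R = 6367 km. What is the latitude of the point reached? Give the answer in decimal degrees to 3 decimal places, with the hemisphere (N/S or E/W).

6.353°N

δ = d/R = 1425/6367 = 0.223810 rad
φ₂ = arcsin(sin φ₁ cos δ + cos φ₁ sin δ cos θ)
   = arcsin(0.22242·0.97506 + 0.97495·0.22195·-0.49090) = 6.35273°
λ₂ = λ₁ + atan2(sin θ sin δ cos φ₁, cos δ − sin φ₁ sin φ₂) = -4.09273°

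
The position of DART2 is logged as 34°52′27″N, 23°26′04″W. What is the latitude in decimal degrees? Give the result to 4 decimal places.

34° + 52′/60 + 27″/3600 = 34 + 0.86667 + 0.00750 = 34.8742°

34.8742°N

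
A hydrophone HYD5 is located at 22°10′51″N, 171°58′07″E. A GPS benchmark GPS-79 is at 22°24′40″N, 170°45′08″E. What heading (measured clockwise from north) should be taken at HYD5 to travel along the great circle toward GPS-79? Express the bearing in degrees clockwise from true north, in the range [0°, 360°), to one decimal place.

281.8°

HYD5: φ = +22.18083°, λ = +171.96861°
GPS-79: φ = +22.41111°, λ = +170.75222°
Δλ = -1.2164°
y = sin Δλ · cos φ₂ = -0.019625
x = cos φ₁ sin φ₂ − sin φ₁ cos φ₂ cos Δλ = 0.004098
θ = atan2(y, x) = -78.2060° → 281.7940° (mod 360°)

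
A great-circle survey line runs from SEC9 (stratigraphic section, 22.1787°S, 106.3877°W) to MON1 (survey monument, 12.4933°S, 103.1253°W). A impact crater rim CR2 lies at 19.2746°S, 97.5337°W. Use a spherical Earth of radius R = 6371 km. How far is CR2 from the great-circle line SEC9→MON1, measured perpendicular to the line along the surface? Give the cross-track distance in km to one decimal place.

787.6 km

δ₁₃ = central angle SEC9→CR2 = 0.153122 rad  (haversine)
θ₁₃ = bearing SEC9→CR2 = 72.282°,  θ₁₂ = bearing SEC9→MON1 = 18.337°
dₓₜ = R·arcsin(sin δ₁₃ · sin(θ₁₃ − θ₁₂)) = 6371·arcsin(0.15252·sin(53.945°)) = 787.607 km
|dₓₜ| = 787.607 km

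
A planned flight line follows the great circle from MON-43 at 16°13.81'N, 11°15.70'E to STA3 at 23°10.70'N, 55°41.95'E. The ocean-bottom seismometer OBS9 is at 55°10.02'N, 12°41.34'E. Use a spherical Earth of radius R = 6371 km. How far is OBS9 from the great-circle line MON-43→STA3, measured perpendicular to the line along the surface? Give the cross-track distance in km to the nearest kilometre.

MON-43: φ = +16.23017°, λ = +11.26167°
STA3: φ = +23.17833°, λ = +55.69917°
OBS9: φ = +55.16700°, λ = +12.68900°
δ₁₃ = central angle MON-43→OBS9 = 0.679847 rad  (haversine)
θ₁₃ = bearing MON-43→OBS9 = 1.297°,  θ₁₂ = bearing MON-43→STA3 = 73.189°
dₓₜ = R·arcsin(sin δ₁₃ · sin(θ₁₃ − θ₁₂)) = 6371·arcsin(0.62867·sin(-71.892°)) = -4080.167 km
|dₓₜ| = 4080.167 km

4080 km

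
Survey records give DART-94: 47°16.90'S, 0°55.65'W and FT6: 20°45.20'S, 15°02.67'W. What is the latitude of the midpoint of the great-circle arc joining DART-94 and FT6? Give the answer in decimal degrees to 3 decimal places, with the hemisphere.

DART-94: φ = -47.28167°, λ = -0.92750°
FT6: φ = -20.75333°, λ = -15.04450°
Bx = cos φ₂ cos Δλ = 0.906874,  By = cos φ₂ sin Δλ = -0.228077
φₘ = atan2(sin φ₁ + sin φ₂, √((cos φ₁ + Bx)² + By²)) = -34.21474°
λₘ = λ₁ + atan2(By, cos φ₁ + Bx) = -9.11462°

34.215°S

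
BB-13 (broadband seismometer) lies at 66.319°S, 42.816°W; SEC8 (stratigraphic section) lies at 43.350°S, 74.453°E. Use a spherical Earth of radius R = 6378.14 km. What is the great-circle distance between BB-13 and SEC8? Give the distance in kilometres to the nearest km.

Δφ = 22.9690°,  Δλ = 117.2690°
a = sin²(Δφ/2) + cos φ₁ cos φ₂ sin²(Δλ/2) = 0.252582
c = 2·arcsin(√a) = 1.053150 rad = 60.3411°
d = R·c = 6378.14 × 1.053150 = 6717.1 km

6717 km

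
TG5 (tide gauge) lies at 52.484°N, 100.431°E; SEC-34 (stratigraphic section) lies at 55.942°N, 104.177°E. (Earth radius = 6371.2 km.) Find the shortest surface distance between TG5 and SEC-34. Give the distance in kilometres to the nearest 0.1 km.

455.0 km

Δφ = 3.4580°,  Δλ = 3.7460°
a = sin²(Δφ/2) + cos φ₁ cos φ₂ sin²(Δλ/2) = 0.001275
c = 2·arcsin(√a) = 0.071421 rad = 4.0921°
d = R·c = 6371.2 × 0.071421 = 455.0 km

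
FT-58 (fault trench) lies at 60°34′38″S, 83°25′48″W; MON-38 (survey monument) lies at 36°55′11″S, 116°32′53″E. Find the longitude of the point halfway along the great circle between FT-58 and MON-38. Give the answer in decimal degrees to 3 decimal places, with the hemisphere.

FT-58: φ = -60.57722°, λ = -83.43000°
MON-38: φ = -36.91972°, λ = +116.54806°
Bx = cos φ₂ cos Δλ = -0.751368,  By = cos φ₂ sin Δλ = -0.273150
φₘ = atan2(sin φ₁ + sin φ₂, √((cos φ₁ + Bx)² + By²)) = -75.62491°
λₘ = λ₁ + atan2(By, cos φ₁ + Bx) = 142.96988°

142.970°E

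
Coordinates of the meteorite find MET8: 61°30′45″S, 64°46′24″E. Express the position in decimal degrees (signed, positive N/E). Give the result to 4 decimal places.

-61.5125°, +64.7733°

lat: 61.5125° S → -61.5125°
lon: 64.7733° E → +64.7733°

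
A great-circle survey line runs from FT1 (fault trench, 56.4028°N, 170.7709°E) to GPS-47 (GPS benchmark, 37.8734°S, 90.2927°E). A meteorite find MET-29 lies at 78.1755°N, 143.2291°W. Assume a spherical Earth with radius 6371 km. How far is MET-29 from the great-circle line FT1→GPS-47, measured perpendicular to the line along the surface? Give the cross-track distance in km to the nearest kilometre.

1894 km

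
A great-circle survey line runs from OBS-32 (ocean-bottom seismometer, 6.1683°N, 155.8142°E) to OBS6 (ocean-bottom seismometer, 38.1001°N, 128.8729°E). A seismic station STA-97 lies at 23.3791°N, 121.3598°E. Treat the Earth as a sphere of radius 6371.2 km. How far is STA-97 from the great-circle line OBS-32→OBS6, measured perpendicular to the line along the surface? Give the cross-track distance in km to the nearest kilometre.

1675 km

δ₁₃ = central angle OBS-32→STA-97 = 0.651568 rad  (haversine)
θ₁₃ = bearing OBS-32→STA-97 = 301.094°,  θ₁₂ = bearing OBS-32→OBS6 = 326.471°
dₓₜ = R·arcsin(sin δ₁₃ · sin(θ₁₃ − θ₁₂)) = 6371.2·arcsin(0.60643·sin(-25.377°)) = -1675.114 km
|dₓₜ| = 1675.114 km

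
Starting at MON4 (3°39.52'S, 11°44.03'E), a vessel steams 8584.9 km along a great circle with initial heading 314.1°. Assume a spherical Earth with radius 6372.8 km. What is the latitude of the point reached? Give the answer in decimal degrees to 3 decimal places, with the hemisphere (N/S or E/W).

41.532°N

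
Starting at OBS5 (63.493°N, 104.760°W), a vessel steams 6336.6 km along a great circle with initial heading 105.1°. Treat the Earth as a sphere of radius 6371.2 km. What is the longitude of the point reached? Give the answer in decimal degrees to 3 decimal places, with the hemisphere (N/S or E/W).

43.210°W

δ = d/R = 6336.6/6371.2 = 0.994569 rad
φ₂ = arcsin(sin φ₁ cos δ + cos φ₁ sin δ cos θ)
   = arcsin(0.89488·0.54486 + 0.44631·0.83852·-0.26050) = 22.96052°
λ₂ = λ₁ + atan2(sin θ sin δ cos φ₁, cos δ − sin φ₁ sin φ₂) = -43.21034°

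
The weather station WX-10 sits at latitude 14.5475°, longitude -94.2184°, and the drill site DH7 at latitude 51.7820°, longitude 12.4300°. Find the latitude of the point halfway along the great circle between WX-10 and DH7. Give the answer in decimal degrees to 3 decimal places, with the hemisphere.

46.376°N

Bx = cos φ₂ cos Δλ = -0.177243,  By = cos φ₂ sin Δλ = 0.592722
φₘ = atan2(sin φ₁ + sin φ₂, √((cos φ₁ + Bx)² + By²)) = 46.37636°
λₘ = λ₁ + atan2(By, cos φ₁ + Bx) = -57.36244°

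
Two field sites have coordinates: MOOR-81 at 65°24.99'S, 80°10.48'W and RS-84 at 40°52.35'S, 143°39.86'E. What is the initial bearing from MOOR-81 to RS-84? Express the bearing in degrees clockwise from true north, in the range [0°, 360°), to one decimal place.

214.3°

MOOR-81: φ = -65.41650°, λ = -80.17467°
RS-84: φ = -40.87250°, λ = +143.66433°
Δλ = -136.1610°
y = sin Δλ · cos φ₂ = -0.523748
x = cos φ₁ sin φ₂ − sin φ₁ cos φ₂ cos Δλ = -0.768210
θ = atan2(y, x) = -145.7148° → 214.2852° (mod 360°)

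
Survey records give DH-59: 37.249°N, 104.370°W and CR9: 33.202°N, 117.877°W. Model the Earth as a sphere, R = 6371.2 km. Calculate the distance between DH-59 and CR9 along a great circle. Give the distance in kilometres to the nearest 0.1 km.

1305.4 km

Δφ = -4.0470°,  Δλ = -13.5070°
a = sin²(Δφ/2) + cos φ₁ cos φ₂ sin²(Δλ/2) = 0.010458
c = 2·arcsin(√a) = 0.204886 rad = 11.7391°
d = R·c = 6371.2 × 0.204886 = 1305.4 km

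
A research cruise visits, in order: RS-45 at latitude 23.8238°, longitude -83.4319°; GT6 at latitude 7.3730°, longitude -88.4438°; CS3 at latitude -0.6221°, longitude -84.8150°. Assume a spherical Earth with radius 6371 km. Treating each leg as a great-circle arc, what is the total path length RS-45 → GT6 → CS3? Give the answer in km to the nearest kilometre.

2882 km

RS-45→GT6: c = 0.299126 rad, d = 1905.73 km
GT6→CS3: c = 0.153175 rad, d = 975.87 km
Total = 1905.73 + 975.87 = 2881.60 km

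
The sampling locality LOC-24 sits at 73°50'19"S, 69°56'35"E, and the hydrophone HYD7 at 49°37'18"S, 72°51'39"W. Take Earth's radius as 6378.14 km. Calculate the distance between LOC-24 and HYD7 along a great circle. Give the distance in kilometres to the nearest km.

LOC-24: φ = -73.83861°, λ = +69.94306°
HYD7: φ = -49.62167°, λ = -72.86083°
Δφ = 24.2169°,  Δλ = -142.8039°
a = sin²(Δφ/2) + cos φ₁ cos φ₂ sin²(Δλ/2) = 0.205979
c = 2·arcsin(√a) = 0.942162 rad = 53.9819°
d = R·c = 6378.14 × 0.942162 = 6009.2 km

6009 km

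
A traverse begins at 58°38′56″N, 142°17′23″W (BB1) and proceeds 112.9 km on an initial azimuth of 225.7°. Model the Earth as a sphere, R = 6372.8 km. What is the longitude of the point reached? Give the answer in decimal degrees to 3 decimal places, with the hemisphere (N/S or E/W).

BB1: φ = +58.64889°, λ = -142.28972°
δ = d/R = 112.9/6372.8 = 0.017716 rad
φ₂ = arcsin(sin φ₁ cos δ + cos φ₁ sin δ cos θ)
   = arcsin(0.85400·0.99984 + 0.52028·0.01771·-0.69842) = 57.93257°
λ₂ = λ₁ + atan2(sin θ sin δ cos φ₁, cos δ − sin φ₁ sin φ₂) = -143.65810°

143.658°W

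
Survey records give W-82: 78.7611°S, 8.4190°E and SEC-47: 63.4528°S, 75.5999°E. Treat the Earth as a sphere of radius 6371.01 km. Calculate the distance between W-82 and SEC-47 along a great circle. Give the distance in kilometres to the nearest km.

2705 km

Δφ = 15.3083°,  Δλ = 67.1809°
a = sin²(Δφ/2) + cos φ₁ cos φ₂ sin²(Δλ/2) = 0.044403
c = 2·arcsin(√a) = 0.424624 rad = 24.3291°
d = R·c = 6371.01 × 0.424624 = 2705.3 km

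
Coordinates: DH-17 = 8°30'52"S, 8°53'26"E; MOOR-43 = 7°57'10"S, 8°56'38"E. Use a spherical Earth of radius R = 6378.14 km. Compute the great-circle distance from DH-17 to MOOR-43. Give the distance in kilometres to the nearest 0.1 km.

62.8 km

DH-17: φ = -8.51444°, λ = +8.89056°
MOOR-43: φ = -7.95278°, λ = +8.94389°
Δφ = 0.5617°,  Δλ = 0.0533°
a = sin²(Δφ/2) + cos φ₁ cos φ₂ sin²(Δλ/2) = 0.000024
c = 2·arcsin(√a) = 0.009846 rad = 0.5641°
d = R·c = 6378.14 × 0.009846 = 62.8 km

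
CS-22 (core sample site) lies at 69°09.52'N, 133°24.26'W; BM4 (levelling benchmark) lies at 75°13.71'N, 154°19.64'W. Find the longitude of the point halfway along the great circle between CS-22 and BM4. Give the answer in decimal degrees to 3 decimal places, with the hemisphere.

142.120°W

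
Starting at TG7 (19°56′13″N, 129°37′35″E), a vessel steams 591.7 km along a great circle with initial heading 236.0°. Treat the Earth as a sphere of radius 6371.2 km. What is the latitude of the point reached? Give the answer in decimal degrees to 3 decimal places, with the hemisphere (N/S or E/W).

16.904°N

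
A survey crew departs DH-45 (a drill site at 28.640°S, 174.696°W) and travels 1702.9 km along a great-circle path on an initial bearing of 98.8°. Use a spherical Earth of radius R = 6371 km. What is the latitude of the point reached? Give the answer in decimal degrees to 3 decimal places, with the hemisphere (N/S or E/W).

δ = d/R = 1702.9/6371 = 0.267289 rad
φ₂ = arcsin(sin φ₁ cos δ + cos φ₁ sin δ cos θ)
   = arcsin(-0.47930·0.96449 + 0.87765·0.26412·-0.15299) = -29.85107°
λ₂ = λ₁ + atan2(sin θ sin δ cos φ₁, cos δ − sin φ₁ sin φ₂) = -157.18214°

29.851°S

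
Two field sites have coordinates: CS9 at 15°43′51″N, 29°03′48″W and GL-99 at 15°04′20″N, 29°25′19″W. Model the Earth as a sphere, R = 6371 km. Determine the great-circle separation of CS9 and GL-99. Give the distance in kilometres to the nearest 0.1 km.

CS9: φ = +15.73083°, λ = -29.06333°
GL-99: φ = +15.07222°, λ = -29.42194°
Δφ = -0.6586°,  Δλ = -0.3586°
a = sin²(Δφ/2) + cos φ₁ cos φ₂ sin²(Δλ/2) = 0.000042
c = 2·arcsin(√a) = 0.012982 rad = 0.7438°
d = R·c = 6371 × 0.012982 = 82.7 km

82.7 km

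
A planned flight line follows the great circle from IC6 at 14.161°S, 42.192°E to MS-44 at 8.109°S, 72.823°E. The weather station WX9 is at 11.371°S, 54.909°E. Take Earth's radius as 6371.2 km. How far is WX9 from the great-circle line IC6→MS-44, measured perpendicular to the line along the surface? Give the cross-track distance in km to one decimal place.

76.6 km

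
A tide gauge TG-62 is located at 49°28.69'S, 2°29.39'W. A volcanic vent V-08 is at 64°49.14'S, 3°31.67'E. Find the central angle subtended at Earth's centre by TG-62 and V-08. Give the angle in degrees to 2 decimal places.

TG-62: φ = -49.47817°, λ = -2.48983°
V-08: φ = -64.81900°, λ = +3.52783°
Δφ = -15.3408°,  Δλ = 6.0177°
a = sin²(Δφ/2) + cos φ₁ cos φ₂ sin²(Δλ/2) = 0.018577
c = 2·arcsin(√a) = 0.273447 rad = 15.6674°

15.67°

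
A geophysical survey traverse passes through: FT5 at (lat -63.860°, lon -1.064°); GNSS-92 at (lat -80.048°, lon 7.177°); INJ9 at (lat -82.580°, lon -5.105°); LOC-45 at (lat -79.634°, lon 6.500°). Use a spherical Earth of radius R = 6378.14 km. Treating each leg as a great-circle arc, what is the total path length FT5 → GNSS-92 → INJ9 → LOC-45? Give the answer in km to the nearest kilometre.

FT5→GNSS-92: c = 0.285340 rad, d = 1819.94 km
GNSS-92→INJ9: c = 0.054543 rad, d = 347.88 km
INJ9→LOC-45: c = 0.059952 rad, d = 382.38 km
Total = 1819.94 + 347.88 + 382.38 = 2550.21 km

2550 km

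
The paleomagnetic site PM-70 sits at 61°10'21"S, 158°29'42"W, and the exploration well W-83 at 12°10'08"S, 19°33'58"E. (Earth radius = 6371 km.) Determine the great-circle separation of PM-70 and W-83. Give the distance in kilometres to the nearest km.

PM-70: φ = -61.17250°, λ = -158.49500°
W-83: φ = -12.16889°, λ = +19.56611°
Δφ = 49.0036°,  Δλ = 178.0611°
a = sin²(Δφ/2) + cos φ₁ cos φ₂ sin²(Δλ/2) = 0.643199
c = 2·arcsin(√a) = 1.861262 rad = 106.6425°
d = R·c = 6371 × 1.861262 = 11858.1 km

11858 km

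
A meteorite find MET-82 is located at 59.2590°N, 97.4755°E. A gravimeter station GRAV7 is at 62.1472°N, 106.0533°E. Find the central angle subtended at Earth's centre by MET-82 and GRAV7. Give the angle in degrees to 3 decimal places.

Δφ = 2.8882°,  Δλ = 8.5778°
a = sin²(Δφ/2) + cos φ₁ cos φ₂ sin²(Δλ/2) = 0.001971
c = 2·arcsin(√a) = 0.088816 rad = 5.0888°

5.089°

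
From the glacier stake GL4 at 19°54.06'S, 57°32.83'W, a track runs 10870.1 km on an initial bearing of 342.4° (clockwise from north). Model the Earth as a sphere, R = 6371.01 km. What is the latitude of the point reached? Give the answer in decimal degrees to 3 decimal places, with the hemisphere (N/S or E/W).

69.069°N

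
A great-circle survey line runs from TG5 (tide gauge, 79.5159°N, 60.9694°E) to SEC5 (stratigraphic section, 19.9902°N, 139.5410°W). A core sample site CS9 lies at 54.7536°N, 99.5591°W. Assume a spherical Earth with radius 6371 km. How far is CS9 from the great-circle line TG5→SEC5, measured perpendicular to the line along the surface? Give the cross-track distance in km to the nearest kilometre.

δ₁₃ = central angle TG5→CS9 = 0.789726 rad  (haversine)
θ₁₃ = bearing TG5→CS9 = 344.283°,  θ₁₂ = bearing TG5→SEC5 = 19.541°
dₓₜ = R·arcsin(sin δ₁₃ · sin(θ₁₃ − θ₁₂)) = 6371·arcsin(0.71016·sin(324.742°)) = -2691.081 km
|dₓₜ| = 2691.081 km

2691 km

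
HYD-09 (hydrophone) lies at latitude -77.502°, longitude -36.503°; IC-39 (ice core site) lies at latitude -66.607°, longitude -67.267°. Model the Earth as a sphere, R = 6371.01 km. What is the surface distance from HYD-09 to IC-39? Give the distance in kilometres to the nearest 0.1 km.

1567.5 km

Δφ = 10.8950°,  Δλ = -30.7640°
a = sin²(Δφ/2) + cos φ₁ cos φ₂ sin²(Δλ/2) = 0.015058
c = 2·arcsin(√a) = 0.246040 rad = 14.0970°
d = R·c = 6371.01 × 0.246040 = 1567.5 km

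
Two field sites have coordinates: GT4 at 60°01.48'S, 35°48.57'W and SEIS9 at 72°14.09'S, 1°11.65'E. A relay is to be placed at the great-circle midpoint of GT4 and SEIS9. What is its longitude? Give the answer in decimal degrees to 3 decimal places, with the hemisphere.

21.932°W

GT4: φ = -60.02467°, λ = -35.80950°
SEIS9: φ = -72.23483°, λ = +1.19417°
Bx = cos φ₂ cos Δλ = 0.243665,  By = cos φ₂ sin Δλ = 0.183639
φₘ = atan2(sin φ₁ + sin φ₂, √((cos φ₁ + Bx)² + By²)) = -67.16812°
λₘ = λ₁ + atan2(By, cos φ₁ + Bx) = -21.93180°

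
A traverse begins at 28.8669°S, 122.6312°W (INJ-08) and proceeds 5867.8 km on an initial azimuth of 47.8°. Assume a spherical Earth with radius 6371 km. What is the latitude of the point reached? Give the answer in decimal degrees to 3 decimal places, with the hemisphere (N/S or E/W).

δ = d/R = 5867.8/6371 = 0.921017 rad
φ₂ = arcsin(sin φ₁ cos δ + cos φ₁ sin δ cos θ)
   = arcsin(-0.48278·0.60501 + 0.87574·0.79622·0.67172) = 10.15396°
λ₂ = λ₁ + atan2(sin θ sin δ cos φ₁, cos δ − sin φ₁ sin φ₂) = -85.81665°

10.154°N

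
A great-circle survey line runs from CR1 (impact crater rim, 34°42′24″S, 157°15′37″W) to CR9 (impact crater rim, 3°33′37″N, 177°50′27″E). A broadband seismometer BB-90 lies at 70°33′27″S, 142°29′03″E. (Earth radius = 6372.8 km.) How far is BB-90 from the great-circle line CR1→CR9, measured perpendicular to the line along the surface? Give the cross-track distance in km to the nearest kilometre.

4409 km

CR1: φ = -34.70667°, λ = -157.26028°
CR9: φ = +3.56028°, λ = +177.84083°
BB-90: φ = -70.55750°, λ = +142.48417°
δ₁₃ = central angle CR1→BB-90 = 0.832988 rad  (haversine)
θ₁₃ = bearing CR1→BB-90 = 202.990°,  θ₁₂ = bearing CR1→CR9 = 323.434°
dₓₜ = R·arcsin(sin δ₁₃ · sin(θ₁₃ − θ₁₂)) = 6372.8·arcsin(0.73994·sin(-120.443°)) = -4408.737 km
|dₓₜ| = 4408.737 km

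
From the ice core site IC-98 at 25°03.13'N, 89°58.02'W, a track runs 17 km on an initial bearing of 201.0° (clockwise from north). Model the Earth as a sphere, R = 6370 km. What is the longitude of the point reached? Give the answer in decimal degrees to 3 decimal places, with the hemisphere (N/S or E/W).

90.027°W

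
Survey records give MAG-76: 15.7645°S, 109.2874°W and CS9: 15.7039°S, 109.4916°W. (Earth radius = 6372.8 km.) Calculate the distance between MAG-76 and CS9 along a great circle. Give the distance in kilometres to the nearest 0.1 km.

22.9 km

Δφ = 0.0606°,  Δλ = -0.2042°
a = sin²(Δφ/2) + cos φ₁ cos φ₂ sin²(Δλ/2) = 0.000003
c = 2·arcsin(√a) = 0.003590 rad = 0.2057°
d = R·c = 6372.8 × 0.003590 = 22.9 km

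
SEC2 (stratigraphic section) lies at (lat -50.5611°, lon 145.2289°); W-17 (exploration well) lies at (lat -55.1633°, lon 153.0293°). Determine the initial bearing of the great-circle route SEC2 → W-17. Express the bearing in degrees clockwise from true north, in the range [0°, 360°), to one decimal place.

137.4°

Δλ = 7.8004°
y = sin Δλ · cos φ₂ = 0.077530
x = cos φ₁ sin φ₂ − sin φ₁ cos φ₂ cos Δλ = -0.084319
θ = atan2(y, x) = 137.4021° → 137.4021° (mod 360°)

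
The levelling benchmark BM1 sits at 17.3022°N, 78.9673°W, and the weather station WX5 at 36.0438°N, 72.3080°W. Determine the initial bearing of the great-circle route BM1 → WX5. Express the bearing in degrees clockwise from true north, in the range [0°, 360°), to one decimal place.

16.2°

Δλ = 6.6593°
y = sin Δλ · cos φ₂ = 0.093766
x = cos φ₁ sin φ₂ − sin φ₁ cos φ₂ cos Δλ = 0.322923
θ = atan2(y, x) = 16.1915° → 16.1915° (mod 360°)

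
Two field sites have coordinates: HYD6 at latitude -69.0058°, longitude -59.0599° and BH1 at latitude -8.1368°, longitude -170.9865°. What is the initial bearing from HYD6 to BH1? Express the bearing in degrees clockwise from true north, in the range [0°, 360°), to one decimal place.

246.7°

Δλ = -111.9266°
y = sin Δλ · cos φ₂ = -0.918324
x = cos φ₁ sin φ₂ − sin φ₁ cos φ₂ cos Δλ = -0.395829
θ = atan2(y, x) = -113.3177° → 246.6823° (mod 360°)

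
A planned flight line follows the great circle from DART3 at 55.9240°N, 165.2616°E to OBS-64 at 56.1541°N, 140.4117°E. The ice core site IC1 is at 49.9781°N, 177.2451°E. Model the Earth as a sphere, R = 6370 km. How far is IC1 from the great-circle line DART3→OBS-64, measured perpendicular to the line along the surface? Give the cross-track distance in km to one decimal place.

408.3 km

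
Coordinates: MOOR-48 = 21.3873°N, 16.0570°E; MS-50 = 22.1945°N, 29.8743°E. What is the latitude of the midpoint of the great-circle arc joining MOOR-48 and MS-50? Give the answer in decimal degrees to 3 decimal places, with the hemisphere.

21.935°N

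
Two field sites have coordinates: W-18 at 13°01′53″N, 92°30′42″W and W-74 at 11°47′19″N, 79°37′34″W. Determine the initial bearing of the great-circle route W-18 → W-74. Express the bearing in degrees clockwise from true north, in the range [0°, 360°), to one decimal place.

94.2°

W-18: φ = +13.03139°, λ = -92.51167°
W-74: φ = +11.78861°, λ = -79.62611°
Δλ = 12.8856°
y = sin Δλ · cos φ₂ = 0.218301
x = cos φ₁ sin φ₂ − sin φ₁ cos φ₂ cos Δλ = -0.016130
θ = atan2(y, x) = 94.2259° → 94.2259° (mod 360°)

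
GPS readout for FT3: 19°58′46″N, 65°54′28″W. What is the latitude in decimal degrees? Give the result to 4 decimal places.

19.9794°N

19° + 58′/60 + 46″/3600 = 19 + 0.96667 + 0.01278 = 19.9794°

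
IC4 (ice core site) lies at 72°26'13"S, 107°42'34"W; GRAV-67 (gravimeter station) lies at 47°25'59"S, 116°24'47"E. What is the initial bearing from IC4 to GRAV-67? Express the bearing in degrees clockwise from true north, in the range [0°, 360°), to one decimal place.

IC4: φ = -72.43694°, λ = -107.70944°
GRAV-67: φ = -47.43306°, λ = +116.41306°
Δλ = -135.8775°
y = sin Δλ · cos φ₂ = -0.470942
x = cos φ₁ sin φ₂ − sin φ₁ cos φ₂ cos Δλ = -0.685196
θ = atan2(y, x) = -145.4989° → 214.5011° (mod 360°)

214.5°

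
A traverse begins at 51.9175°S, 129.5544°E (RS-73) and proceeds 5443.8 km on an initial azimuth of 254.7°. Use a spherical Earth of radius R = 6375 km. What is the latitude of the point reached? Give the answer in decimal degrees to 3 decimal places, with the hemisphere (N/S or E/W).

39.781°S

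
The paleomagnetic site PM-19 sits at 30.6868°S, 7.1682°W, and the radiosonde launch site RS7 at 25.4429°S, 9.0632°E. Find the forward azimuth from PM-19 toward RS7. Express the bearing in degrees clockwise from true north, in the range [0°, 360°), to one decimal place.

73.9°

Δλ = 16.2314°
y = sin Δλ · cos φ₂ = 0.252408
x = cos φ₁ sin φ₂ − sin φ₁ cos φ₂ cos Δλ = 0.073026
θ = atan2(y, x) = 73.8638° → 73.8638° (mod 360°)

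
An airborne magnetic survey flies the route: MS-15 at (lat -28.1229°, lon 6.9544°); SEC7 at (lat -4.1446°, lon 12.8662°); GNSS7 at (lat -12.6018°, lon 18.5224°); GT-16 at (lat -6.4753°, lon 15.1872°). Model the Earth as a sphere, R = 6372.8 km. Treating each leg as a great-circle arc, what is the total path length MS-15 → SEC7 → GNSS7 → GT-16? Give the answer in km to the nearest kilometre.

MS-15→SEC7: c = 0.429867 rad, d = 2739.46 km
SEC7→GNSS7: c = 0.176940 rad, d = 1127.60 km
GNSS7→GT-16: c = 0.121349 rad, d = 773.33 km
Total = 2739.46 + 1127.60 + 773.33 = 4640.39 km

4640 km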